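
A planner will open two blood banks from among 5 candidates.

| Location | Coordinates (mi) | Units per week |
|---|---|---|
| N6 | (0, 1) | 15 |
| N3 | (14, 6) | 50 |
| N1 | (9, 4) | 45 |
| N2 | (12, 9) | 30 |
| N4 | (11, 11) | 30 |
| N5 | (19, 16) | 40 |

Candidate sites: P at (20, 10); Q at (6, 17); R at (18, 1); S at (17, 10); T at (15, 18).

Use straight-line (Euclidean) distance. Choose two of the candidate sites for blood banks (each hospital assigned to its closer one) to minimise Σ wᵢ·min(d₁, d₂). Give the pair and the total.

Evaluate every pair (each demand assigned to the nearer of the two):
  {S, T}: total = 1502.9
  {R, S}: total = 1535.3
  {Q, S}: total = 1544.8
  {P, S}: total = 1567.3
  {R, T}: total = 1722.4
  {P, R}: total = 1773.9
  {P, Q}: total = 1900.2
  {P, T}: total = 1916.0
  {Q, R}: total = 2059.2
  {Q, T}: total = 2156.6
Best pair: {S, T} with total 1502.9.

{S, T}, total 1502.9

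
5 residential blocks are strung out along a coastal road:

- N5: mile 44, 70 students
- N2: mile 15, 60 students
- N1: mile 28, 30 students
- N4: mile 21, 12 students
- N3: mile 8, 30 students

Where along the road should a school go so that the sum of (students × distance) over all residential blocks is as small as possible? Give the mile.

x = 21

For a sum of weighted absolute distances on a line, the optimum is the weighted median (not the mean). Total weight W = 202; half-weight = 101.
Sort by position and accumulate weight:
  mile 8 (N3, w=30) → cum 30
  mile 15 (N2, w=60) → cum 90
  mile 21 (N4, w=12) → cum 102  ≥ 101 → median here
  mile 28 (N1, w=30) → cum 132
  mile 44 (N5, w=70) → cum 202
Optimal location: mile 21.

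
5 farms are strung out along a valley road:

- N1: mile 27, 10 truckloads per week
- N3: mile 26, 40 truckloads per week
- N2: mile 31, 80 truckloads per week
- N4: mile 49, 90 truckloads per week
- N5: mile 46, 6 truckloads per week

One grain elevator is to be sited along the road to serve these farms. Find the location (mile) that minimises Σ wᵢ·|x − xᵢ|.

x = 31

For a sum of weighted absolute distances on a line, the optimum is the weighted median (not the mean). Total weight W = 226; half-weight = 113.
Sort by position and accumulate weight:
  mile 26 (N3, w=40) → cum 40
  mile 27 (N1, w=10) → cum 50
  mile 31 (N2, w=80) → cum 130  ≥ 113 → median here
  mile 46 (N5, w=6) → cum 136
  mile 49 (N4, w=90) → cum 226
Optimal location: mile 31.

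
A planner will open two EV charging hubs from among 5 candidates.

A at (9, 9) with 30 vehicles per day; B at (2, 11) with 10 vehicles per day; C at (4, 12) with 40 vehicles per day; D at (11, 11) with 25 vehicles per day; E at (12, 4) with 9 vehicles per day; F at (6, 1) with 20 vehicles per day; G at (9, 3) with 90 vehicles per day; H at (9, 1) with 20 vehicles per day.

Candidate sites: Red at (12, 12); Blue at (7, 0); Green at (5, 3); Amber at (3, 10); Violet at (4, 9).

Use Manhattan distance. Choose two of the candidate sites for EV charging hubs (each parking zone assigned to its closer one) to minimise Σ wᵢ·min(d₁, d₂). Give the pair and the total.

Evaluate every pair (each demand assigned to the nearer of the two):
  {Green, Violet}: total = 1147
  {Blue, Violet}: total = 1166
  {Green, Amber}: total = 1187
  {Blue, Amber}: total = 1206
  {Red, Green}: total = 1272
  {Red, Blue}: total = 1282
  {Blue, Green}: total = 1692
  {Red, Violet}: total = 1882
  {Red, Amber}: total = 2042
  {Amber, Violet}: total = 2082
Best pair: {Green, Violet} with total 1147.

{Green, Violet}, total 1147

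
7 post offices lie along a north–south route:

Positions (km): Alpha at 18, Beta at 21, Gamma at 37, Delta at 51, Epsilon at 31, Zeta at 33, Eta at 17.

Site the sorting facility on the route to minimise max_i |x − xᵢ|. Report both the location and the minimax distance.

The 1-center on a line is the midpoint of the two extreme points: leftmost at 17, rightmost at 51.
Optimal location = (17 + 51)/2 = 34; maximum distance = (51 − 17)/2 = 17.

location 34, max distance 17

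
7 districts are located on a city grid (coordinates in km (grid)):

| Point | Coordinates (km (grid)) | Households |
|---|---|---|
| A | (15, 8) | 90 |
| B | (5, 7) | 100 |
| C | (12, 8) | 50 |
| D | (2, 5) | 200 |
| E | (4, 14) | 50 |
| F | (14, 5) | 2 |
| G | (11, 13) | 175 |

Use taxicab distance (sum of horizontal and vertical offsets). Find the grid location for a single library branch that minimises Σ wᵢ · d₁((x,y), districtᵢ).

(5, 8)

Manhattan distance separates: Σwᵢ(|x−xᵢ|+|y−yᵢ|) = Σwᵢ|x−xᵢ| + Σwᵢ|y−yᵢ|, so x and y are optimised independently as 1-D weighted medians.
Total weight W = 667; half = 333.5.
x-coordinate, sorted with cumulative weight:
  x=2 (D, w=200) cum 200
  x=4 (E, w=50) cum 250
  x=5 (B, w=100) cum 350  ← median
  x=11 (G, w=175) cum 525
  x=12 (C, w=50) cum 575
  x=14 (F, w=2) cum 577
  x=15 (A, w=90) cum 667
⇒ x* = 5
y-coordinate, sorted with cumulative weight:
  y=5 (D, w=200) cum 200
  y=5 (F, w=2) cum 202
  y=7 (B, w=100) cum 302
  y=8 (A, w=90) cum 392  ← median
  y=8 (C, w=50) cum 442
  y=13 (G, w=175) cum 617
  y=14 (E, w=50) cum 667
⇒ y* = 8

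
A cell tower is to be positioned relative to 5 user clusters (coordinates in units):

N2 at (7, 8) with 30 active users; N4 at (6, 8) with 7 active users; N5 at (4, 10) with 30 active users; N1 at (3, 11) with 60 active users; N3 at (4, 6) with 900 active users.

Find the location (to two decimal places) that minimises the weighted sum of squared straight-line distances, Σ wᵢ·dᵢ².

(4.04, 6.48)

The minimiser of Σwᵢ‖p−pᵢ‖² is the weighted centroid p* = (Σwᵢpᵢ)/(Σwᵢ).
Σwᵢ = 1027.
Σwᵢxᵢ = 30·7 + 7·6 + 30·4 + 60·3 + 900·4 = 4152.
Σwᵢyᵢ = 30·8 + 7·8 + 30·10 + 60·11 + 900·6 = 6656.
x* = 4152/1027 = 4.04, y* = 6656/1027 = 6.48.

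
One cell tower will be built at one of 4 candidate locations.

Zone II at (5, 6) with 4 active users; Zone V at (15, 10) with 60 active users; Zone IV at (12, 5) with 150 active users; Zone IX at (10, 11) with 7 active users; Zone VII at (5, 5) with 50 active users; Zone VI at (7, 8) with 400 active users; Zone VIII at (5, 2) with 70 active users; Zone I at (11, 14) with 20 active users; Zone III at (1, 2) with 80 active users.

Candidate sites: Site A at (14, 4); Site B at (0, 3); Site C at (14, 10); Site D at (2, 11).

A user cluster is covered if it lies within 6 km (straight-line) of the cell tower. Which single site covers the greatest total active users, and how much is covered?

Coverage radius r = 6 km; a point is covered iff (Δx)²+(Δy)² ≤ 6² = 36.
  Site A (14, 4): covers {Zone IV} → 150
  Site B (0, 3): covers {Zone II, Zone VII, Zone VIII, Zone III} → 204
  Site C (14, 10): covers {Zone V, Zone IV, Zone IX, Zone I} → 237
  Site D (2, 11): covers {Zone II, Zone VI} → 404
Maximum coverage at Site D: 404 active users.

Site D, covering 404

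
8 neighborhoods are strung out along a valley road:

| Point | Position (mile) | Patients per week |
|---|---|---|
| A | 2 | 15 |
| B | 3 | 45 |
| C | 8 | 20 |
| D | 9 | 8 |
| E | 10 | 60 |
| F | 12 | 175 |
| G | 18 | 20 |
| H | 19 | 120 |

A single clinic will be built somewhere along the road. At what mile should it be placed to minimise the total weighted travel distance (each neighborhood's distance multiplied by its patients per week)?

For a sum of weighted absolute distances on a line, the optimum is the weighted median (not the mean). Total weight W = 463; half-weight = 231.5.
Sort by position and accumulate weight:
  mile 2 (A, w=15) → cum 15
  mile 3 (B, w=45) → cum 60
  mile 8 (C, w=20) → cum 80
  mile 9 (D, w=8) → cum 88
  mile 10 (E, w=60) → cum 148
  mile 12 (F, w=175) → cum 323  ≥ 231.5 → median here
  mile 18 (G, w=20) → cum 343
  mile 19 (H, w=120) → cum 463
Optimal location: mile 12.

x = 12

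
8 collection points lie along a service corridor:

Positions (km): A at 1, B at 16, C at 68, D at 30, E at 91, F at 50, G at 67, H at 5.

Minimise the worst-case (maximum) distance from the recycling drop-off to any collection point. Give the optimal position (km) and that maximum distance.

location 46, max distance 45

The 1-center on a line is the midpoint of the two extreme points: leftmost at 1, rightmost at 91.
Optimal location = (1 + 91)/2 = 46; maximum distance = (91 − 1)/2 = 45.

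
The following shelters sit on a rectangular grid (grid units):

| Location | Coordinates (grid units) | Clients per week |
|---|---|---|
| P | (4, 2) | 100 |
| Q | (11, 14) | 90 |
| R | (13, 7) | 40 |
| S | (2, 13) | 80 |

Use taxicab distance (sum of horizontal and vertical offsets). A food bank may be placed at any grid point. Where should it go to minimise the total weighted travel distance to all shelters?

(4, 13)

Manhattan distance separates: Σwᵢ(|x−xᵢ|+|y−yᵢ|) = Σwᵢ|x−xᵢ| + Σwᵢ|y−yᵢ|, so x and y are optimised independently as 1-D weighted medians.
Total weight W = 310; half = 155.
x-coordinate, sorted with cumulative weight:
  x=2 (S, w=80) cum 80
  x=4 (P, w=100) cum 180  ← median
  x=11 (Q, w=90) cum 270
  x=13 (R, w=40) cum 310
⇒ x* = 4
y-coordinate, sorted with cumulative weight:
  y=2 (P, w=100) cum 100
  y=7 (R, w=40) cum 140
  y=13 (S, w=80) cum 220  ← median
  y=14 (Q, w=90) cum 310
⇒ y* = 13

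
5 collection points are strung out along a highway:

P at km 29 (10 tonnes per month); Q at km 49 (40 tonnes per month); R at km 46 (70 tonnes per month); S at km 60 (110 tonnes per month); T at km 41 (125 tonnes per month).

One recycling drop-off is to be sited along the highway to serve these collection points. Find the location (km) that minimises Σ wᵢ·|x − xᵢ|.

x = 46

For a sum of weighted absolute distances on a line, the optimum is the weighted median (not the mean). Total weight W = 355; half-weight = 177.5.
Sort by position and accumulate weight:
  km 29 (P, w=10) → cum 10
  km 41 (T, w=125) → cum 135
  km 46 (R, w=70) → cum 205  ≥ 177.5 → median here
  km 49 (Q, w=40) → cum 245
  km 60 (S, w=110) → cum 355
Optimal location: km 46.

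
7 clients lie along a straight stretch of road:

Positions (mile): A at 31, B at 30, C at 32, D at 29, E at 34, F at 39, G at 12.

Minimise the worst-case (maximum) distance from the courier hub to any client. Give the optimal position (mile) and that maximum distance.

location 25.5, max distance 13.5

The 1-center on a line is the midpoint of the two extreme points: leftmost at 12, rightmost at 39.
Optimal location = (12 + 39)/2 = 25.5; maximum distance = (39 − 12)/2 = 13.5.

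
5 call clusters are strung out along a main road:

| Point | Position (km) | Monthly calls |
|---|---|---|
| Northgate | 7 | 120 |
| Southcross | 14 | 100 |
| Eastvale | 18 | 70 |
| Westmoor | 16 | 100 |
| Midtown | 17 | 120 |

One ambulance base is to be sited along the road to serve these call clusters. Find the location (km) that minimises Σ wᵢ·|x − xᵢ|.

For a sum of weighted absolute distances on a line, the optimum is the weighted median (not the mean). Total weight W = 510; half-weight = 255.
Sort by position and accumulate weight:
  km 7 (Northgate, w=120) → cum 120
  km 14 (Southcross, w=100) → cum 220
  km 16 (Westmoor, w=100) → cum 320  ≥ 255 → median here
  km 17 (Midtown, w=120) → cum 440
  km 18 (Eastvale, w=70) → cum 510
Optimal location: km 16.

x = 16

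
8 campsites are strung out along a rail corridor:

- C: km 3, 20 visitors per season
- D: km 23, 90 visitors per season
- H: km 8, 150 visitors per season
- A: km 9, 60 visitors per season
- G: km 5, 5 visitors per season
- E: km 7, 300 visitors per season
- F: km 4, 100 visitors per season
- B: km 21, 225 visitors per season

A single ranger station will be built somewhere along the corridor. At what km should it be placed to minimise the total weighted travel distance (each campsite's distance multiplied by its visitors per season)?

For a sum of weighted absolute distances on a line, the optimum is the weighted median (not the mean). Total weight W = 950; half-weight = 475.
Sort by position and accumulate weight:
  km 3 (C, w=20) → cum 20
  km 4 (F, w=100) → cum 120
  km 5 (G, w=5) → cum 125
  km 7 (E, w=300) → cum 425
  km 8 (H, w=150) → cum 575  ≥ 475 → median here
  km 9 (A, w=60) → cum 635
  km 21 (B, w=225) → cum 860
  km 23 (D, w=90) → cum 950
Optimal location: km 8.

x = 8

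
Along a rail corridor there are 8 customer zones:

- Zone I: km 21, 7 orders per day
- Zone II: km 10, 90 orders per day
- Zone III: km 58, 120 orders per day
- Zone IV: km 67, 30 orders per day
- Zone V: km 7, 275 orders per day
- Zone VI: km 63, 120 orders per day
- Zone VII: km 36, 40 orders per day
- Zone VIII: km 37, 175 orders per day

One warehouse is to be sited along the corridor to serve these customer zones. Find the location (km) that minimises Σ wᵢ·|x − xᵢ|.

x = 37

For a sum of weighted absolute distances on a line, the optimum is the weighted median (not the mean). Total weight W = 857; half-weight = 428.5.
Sort by position and accumulate weight:
  km 7 (Zone V, w=275) → cum 275
  km 10 (Zone II, w=90) → cum 365
  km 21 (Zone I, w=7) → cum 372
  km 36 (Zone VII, w=40) → cum 412
  km 37 (Zone VIII, w=175) → cum 587  ≥ 428.5 → median here
  km 58 (Zone III, w=120) → cum 707
  km 63 (Zone VI, w=120) → cum 827
  km 67 (Zone IV, w=30) → cum 857
Optimal location: km 37.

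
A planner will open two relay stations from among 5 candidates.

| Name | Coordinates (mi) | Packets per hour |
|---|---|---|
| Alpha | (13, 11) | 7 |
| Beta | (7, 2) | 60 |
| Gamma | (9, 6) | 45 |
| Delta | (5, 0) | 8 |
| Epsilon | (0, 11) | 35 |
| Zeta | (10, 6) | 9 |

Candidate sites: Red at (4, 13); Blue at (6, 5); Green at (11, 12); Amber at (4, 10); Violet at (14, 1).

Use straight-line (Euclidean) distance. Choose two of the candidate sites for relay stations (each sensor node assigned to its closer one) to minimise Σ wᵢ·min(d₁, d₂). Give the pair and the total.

{Blue, Amber}, total 617.6

Evaluate every pair (each demand assigned to the nearer of the two):
  {Blue, Amber}: total = 617.6
  {Red, Blue}: total = 631.0
  {Blue, Green}: total = 722.6
  {Blue, Violet}: total = 771.5
  {Amber, Violet}: total = 1050.2
  {Green, Amber}: total = 1092.4
  {Red, Violet}: total = 1093.6
  {Red, Amber}: total = 1153.8
  {Green, Violet}: total = 1238.3
  {Red, Green}: total = 1262.1
Best pair: {Blue, Amber} with total 617.6.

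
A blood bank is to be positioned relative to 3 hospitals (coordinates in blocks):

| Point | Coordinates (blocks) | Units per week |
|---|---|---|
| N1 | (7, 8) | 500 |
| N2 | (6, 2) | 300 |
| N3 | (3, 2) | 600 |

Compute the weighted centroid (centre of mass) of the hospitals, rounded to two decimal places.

(5.07, 4.14)

The minimiser of Σwᵢ‖p−pᵢ‖² is the weighted centroid p* = (Σwᵢpᵢ)/(Σwᵢ).
Σwᵢ = 1400.
Σwᵢxᵢ = 500·7 + 300·6 + 600·3 = 7100.
Σwᵢyᵢ = 500·8 + 300·2 + 600·2 = 5800.
x* = 7100/1400 = 5.07, y* = 5800/1400 = 4.14.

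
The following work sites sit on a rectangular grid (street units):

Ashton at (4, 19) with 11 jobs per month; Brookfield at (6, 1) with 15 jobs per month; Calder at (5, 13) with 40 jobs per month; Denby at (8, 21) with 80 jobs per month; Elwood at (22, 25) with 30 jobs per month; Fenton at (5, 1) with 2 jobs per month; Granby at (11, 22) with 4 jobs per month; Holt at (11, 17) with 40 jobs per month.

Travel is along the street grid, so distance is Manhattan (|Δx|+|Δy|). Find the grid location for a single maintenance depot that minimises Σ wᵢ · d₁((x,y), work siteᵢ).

(8, 21)

Manhattan distance separates: Σwᵢ(|x−xᵢ|+|y−yᵢ|) = Σwᵢ|x−xᵢ| + Σwᵢ|y−yᵢ|, so x and y are optimised independently as 1-D weighted medians.
Total weight W = 222; half = 111.
x-coordinate, sorted with cumulative weight:
  x=4 (Ashton, w=11) cum 11
  x=5 (Calder, w=40) cum 51
  x=5 (Fenton, w=2) cum 53
  x=6 (Brookfield, w=15) cum 68
  x=8 (Denby, w=80) cum 148  ← median
  x=11 (Granby, w=4) cum 152
  x=11 (Holt, w=40) cum 192
  x=22 (Elwood, w=30) cum 222
⇒ x* = 8
y-coordinate, sorted with cumulative weight:
  y=1 (Brookfield, w=15) cum 15
  y=1 (Fenton, w=2) cum 17
  y=13 (Calder, w=40) cum 57
  y=17 (Holt, w=40) cum 97
  y=19 (Ashton, w=11) cum 108
  y=21 (Denby, w=80) cum 188  ← median
  y=22 (Granby, w=4) cum 192
  y=25 (Elwood, w=30) cum 222
⇒ y* = 21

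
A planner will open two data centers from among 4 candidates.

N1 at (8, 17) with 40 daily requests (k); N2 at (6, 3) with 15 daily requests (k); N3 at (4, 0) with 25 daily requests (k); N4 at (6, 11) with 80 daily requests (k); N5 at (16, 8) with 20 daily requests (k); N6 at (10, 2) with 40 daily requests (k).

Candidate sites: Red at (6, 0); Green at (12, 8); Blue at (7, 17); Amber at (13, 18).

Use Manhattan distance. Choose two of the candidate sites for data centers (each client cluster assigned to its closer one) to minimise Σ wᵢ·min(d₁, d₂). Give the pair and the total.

Evaluate every pair (each demand assigned to the nearer of the two):
  {Red, Blue}: total = 1295
  {Green, Blue}: total = 1565
  {Red, Green}: total = 1655
  {Red, Amber}: total = 1715
  {Green, Amber}: total = 1925
  {Blue, Amber}: total = 2305
Best pair: {Red, Blue} with total 1295.

{Red, Blue}, total 1295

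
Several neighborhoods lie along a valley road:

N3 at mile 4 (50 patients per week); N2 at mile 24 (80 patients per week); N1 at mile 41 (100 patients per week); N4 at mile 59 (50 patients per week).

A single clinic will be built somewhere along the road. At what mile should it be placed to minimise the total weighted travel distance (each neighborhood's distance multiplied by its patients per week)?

x = 41

For a sum of weighted absolute distances on a line, the optimum is the weighted median (not the mean). Total weight W = 280; half-weight = 140.
Sort by position and accumulate weight:
  mile 4 (N3, w=50) → cum 50
  mile 24 (N2, w=80) → cum 130
  mile 41 (N1, w=100) → cum 230  ≥ 140 → median here
  mile 59 (N4, w=50) → cum 280
Optimal location: mile 41.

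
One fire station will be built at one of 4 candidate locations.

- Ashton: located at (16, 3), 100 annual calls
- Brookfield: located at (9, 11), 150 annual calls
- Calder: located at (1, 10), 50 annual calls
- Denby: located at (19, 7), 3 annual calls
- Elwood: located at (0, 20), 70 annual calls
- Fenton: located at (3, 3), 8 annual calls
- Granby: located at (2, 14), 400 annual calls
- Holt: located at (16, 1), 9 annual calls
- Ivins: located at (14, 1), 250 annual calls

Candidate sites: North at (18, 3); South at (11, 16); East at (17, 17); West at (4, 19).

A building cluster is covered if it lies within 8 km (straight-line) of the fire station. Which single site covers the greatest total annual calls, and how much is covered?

Coverage radius r = 8 km; a point is covered iff (Δx)²+(Δy)² ≤ 8² = 64.
  North (18, 3): covers {Ashton, Denby, Holt, Ivins} → 362
  South (11, 16): covers {Brookfield} → 150
  East (17, 17): covers {none} → 0
  West (4, 19): covers {Elwood, Granby} → 470
Maximum coverage at West: 470 annual calls.

West, covering 470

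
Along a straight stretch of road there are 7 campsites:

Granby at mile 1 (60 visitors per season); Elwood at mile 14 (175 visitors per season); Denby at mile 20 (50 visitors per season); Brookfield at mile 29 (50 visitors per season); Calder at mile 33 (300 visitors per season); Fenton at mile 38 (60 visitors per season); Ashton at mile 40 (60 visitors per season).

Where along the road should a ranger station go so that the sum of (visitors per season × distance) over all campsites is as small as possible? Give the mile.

For a sum of weighted absolute distances on a line, the optimum is the weighted median (not the mean). Total weight W = 755; half-weight = 377.5.
Sort by position and accumulate weight:
  mile 1 (Granby, w=60) → cum 60
  mile 14 (Elwood, w=175) → cum 235
  mile 20 (Denby, w=50) → cum 285
  mile 29 (Brookfield, w=50) → cum 335
  mile 33 (Calder, w=300) → cum 635  ≥ 377.5 → median here
  mile 38 (Fenton, w=60) → cum 695
  mile 40 (Ashton, w=60) → cum 755
Optimal location: mile 33.

x = 33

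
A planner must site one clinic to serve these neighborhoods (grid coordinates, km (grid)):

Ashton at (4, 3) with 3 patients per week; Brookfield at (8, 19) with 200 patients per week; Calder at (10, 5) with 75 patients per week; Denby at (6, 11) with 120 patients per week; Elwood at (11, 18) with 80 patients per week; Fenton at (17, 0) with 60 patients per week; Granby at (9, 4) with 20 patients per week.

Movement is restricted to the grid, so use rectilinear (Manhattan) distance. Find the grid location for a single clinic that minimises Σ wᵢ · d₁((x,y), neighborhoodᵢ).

(8, 18)

Manhattan distance separates: Σwᵢ(|x−xᵢ|+|y−yᵢ|) = Σwᵢ|x−xᵢ| + Σwᵢ|y−yᵢ|, so x and y are optimised independently as 1-D weighted medians.
Total weight W = 558; half = 279.
x-coordinate, sorted with cumulative weight:
  x=4 (Ashton, w=3) cum 3
  x=6 (Denby, w=120) cum 123
  x=8 (Brookfield, w=200) cum 323  ← median
  x=9 (Granby, w=20) cum 343
  x=10 (Calder, w=75) cum 418
  x=11 (Elwood, w=80) cum 498
  x=17 (Fenton, w=60) cum 558
⇒ x* = 8
y-coordinate, sorted with cumulative weight:
  y=0 (Fenton, w=60) cum 60
  y=3 (Ashton, w=3) cum 63
  y=4 (Granby, w=20) cum 83
  y=5 (Calder, w=75) cum 158
  y=11 (Denby, w=120) cum 278
  y=18 (Elwood, w=80) cum 358  ← median
  y=19 (Brookfield, w=200) cum 558
⇒ y* = 18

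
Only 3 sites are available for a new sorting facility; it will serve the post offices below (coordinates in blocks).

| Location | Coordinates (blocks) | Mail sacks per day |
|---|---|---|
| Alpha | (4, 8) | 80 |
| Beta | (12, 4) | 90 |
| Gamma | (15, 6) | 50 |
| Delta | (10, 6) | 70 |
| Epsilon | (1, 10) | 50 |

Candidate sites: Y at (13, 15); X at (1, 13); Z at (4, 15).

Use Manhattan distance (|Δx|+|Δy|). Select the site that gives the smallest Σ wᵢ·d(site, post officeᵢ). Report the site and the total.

Total weighted distance at each candidate:
  Y (13, 15): total = 4600
  X (1, 13): total = 4760
  Z (4, 15): total = 4720
Minimum is at Y with total 4600 blocks.

Y, total 4600 blocks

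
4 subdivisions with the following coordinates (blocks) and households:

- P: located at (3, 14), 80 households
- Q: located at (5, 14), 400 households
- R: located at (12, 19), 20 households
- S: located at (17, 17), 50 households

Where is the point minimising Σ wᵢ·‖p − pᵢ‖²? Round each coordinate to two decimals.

The minimiser of Σwᵢ‖p−pᵢ‖² is the weighted centroid p* = (Σwᵢpᵢ)/(Σwᵢ).
Σwᵢ = 550.
Σwᵢxᵢ = 80·3 + 400·5 + 20·12 + 50·17 = 3330.
Σwᵢyᵢ = 80·14 + 400·14 + 20·19 + 50·17 = 7950.
x* = 3330/550 = 6.05, y* = 7950/550 = 14.45.

(6.05, 14.45)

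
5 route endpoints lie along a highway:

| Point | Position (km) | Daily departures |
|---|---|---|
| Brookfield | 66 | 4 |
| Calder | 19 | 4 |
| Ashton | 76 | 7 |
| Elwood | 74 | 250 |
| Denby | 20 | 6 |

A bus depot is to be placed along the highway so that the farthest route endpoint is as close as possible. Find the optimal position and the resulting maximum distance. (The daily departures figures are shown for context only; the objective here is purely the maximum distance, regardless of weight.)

The 1-center on a line is the midpoint of the two extreme points: leftmost at 19, rightmost at 76.
Optimal location = (19 + 76)/2 = 47.5; maximum distance = (76 − 19)/2 = 28.5.

location 47.5, max distance 28.5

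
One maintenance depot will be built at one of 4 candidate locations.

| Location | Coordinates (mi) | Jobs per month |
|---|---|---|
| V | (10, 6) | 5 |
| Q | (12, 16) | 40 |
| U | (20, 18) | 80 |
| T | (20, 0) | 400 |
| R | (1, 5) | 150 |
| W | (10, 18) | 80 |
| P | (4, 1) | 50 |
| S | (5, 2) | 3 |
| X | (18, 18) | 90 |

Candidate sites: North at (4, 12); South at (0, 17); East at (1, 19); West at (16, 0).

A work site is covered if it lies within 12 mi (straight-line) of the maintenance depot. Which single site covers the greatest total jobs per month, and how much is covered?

West, covering 408

Coverage radius r = 12 mi; a point is covered iff (Δx)²+(Δy)² ≤ 12² = 144.
  North (4, 12): covers {V, Q, R, W, P, S} → 328
  South (0, 17): covers {W} → 80
  East (1, 19): covers {Q, W} → 120
  West (16, 0): covers {V, T, S} → 408
Maximum coverage at West: 408 jobs per month.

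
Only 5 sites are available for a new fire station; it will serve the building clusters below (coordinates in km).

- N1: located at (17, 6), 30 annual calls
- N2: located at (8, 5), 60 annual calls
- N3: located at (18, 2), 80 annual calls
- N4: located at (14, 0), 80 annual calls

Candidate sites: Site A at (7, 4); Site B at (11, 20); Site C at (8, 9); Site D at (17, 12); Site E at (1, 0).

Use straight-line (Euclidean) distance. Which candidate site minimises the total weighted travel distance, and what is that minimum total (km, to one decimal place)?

Site A, total 1930.2 km

Total weighted distance at each candidate:
  Site A (7, 4): total = 1930.2
  Site B (11, 20): total = 4537.7
  Site C (8, 9): total = 2366.5
  Site D (17, 12): total = 2657.6
  Site E (1, 0): total = 3438.2
Minimum is at Site A with total 1930.2 km.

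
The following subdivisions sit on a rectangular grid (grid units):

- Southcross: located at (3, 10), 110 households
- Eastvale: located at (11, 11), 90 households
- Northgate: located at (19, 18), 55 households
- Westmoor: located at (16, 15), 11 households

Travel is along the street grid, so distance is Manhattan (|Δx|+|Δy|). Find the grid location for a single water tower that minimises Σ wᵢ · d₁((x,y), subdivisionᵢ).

(11, 11)

Manhattan distance separates: Σwᵢ(|x−xᵢ|+|y−yᵢ|) = Σwᵢ|x−xᵢ| + Σwᵢ|y−yᵢ|, so x and y are optimised independently as 1-D weighted medians.
Total weight W = 266; half = 133.
x-coordinate, sorted with cumulative weight:
  x=3 (Southcross, w=110) cum 110
  x=11 (Eastvale, w=90) cum 200  ← median
  x=16 (Westmoor, w=11) cum 211
  x=19 (Northgate, w=55) cum 266
⇒ x* = 11
y-coordinate, sorted with cumulative weight:
  y=10 (Southcross, w=110) cum 110
  y=11 (Eastvale, w=90) cum 200  ← median
  y=15 (Westmoor, w=11) cum 211
  y=18 (Northgate, w=55) cum 266
⇒ y* = 11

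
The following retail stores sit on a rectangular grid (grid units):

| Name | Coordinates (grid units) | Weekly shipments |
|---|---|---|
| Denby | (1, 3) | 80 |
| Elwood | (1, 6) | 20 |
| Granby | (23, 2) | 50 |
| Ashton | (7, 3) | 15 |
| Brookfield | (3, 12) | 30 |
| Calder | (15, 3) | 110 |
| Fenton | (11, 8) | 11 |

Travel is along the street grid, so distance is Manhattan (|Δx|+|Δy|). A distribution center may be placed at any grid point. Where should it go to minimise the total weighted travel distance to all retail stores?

Manhattan distance separates: Σwᵢ(|x−xᵢ|+|y−yᵢ|) = Σwᵢ|x−xᵢ| + Σwᵢ|y−yᵢ|, so x and y are optimised independently as 1-D weighted medians.
Total weight W = 316; half = 158.
x-coordinate, sorted with cumulative weight:
  x=1 (Denby, w=80) cum 80
  x=1 (Elwood, w=20) cum 100
  x=3 (Brookfield, w=30) cum 130
  x=7 (Ashton, w=15) cum 145
  x=11 (Fenton, w=11) cum 156
  x=15 (Calder, w=110) cum 266  ← median
  x=23 (Granby, w=50) cum 316
⇒ x* = 15
y-coordinate, sorted with cumulative weight:
  y=2 (Granby, w=50) cum 50
  y=3 (Denby, w=80) cum 130
  y=3 (Ashton, w=15) cum 145
  y=3 (Calder, w=110) cum 255  ← median
  y=6 (Elwood, w=20) cum 275
  y=8 (Fenton, w=11) cum 286
  y=12 (Brookfield, w=30) cum 316
⇒ y* = 3

(15, 3)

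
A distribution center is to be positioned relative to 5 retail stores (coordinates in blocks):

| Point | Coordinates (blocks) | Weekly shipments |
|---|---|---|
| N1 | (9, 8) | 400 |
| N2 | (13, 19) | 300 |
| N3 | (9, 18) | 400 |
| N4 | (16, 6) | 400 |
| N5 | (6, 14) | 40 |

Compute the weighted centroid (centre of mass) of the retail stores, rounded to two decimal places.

The minimiser of Σwᵢ‖p−pᵢ‖² is the weighted centroid p* = (Σwᵢpᵢ)/(Σwᵢ).
Σwᵢ = 1540.
Σwᵢxᵢ = 400·9 + 300·13 + 400·9 + 400·16 + 40·6 = 17740.
Σwᵢyᵢ = 400·8 + 300·19 + 400·18 + 400·6 + 40·14 = 19060.
x* = 17740/1540 = 11.52, y* = 19060/1540 = 12.38.

(11.52, 12.38)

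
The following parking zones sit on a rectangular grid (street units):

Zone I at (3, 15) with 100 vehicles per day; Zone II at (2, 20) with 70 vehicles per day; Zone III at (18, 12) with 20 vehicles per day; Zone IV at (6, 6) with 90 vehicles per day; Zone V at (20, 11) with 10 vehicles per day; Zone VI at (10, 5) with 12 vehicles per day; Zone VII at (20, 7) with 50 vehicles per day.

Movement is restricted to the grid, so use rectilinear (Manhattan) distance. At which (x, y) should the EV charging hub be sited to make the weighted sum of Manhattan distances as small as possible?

Manhattan distance separates: Σwᵢ(|x−xᵢ|+|y−yᵢ|) = Σwᵢ|x−xᵢ| + Σwᵢ|y−yᵢ|, so x and y are optimised independently as 1-D weighted medians.
Total weight W = 352; half = 176.
x-coordinate, sorted with cumulative weight:
  x=2 (Zone II, w=70) cum 70
  x=3 (Zone I, w=100) cum 170
  x=6 (Zone IV, w=90) cum 260  ← median
  x=10 (Zone VI, w=12) cum 272
  x=18 (Zone III, w=20) cum 292
  x=20 (Zone V, w=10) cum 302
  x=20 (Zone VII, w=50) cum 352
⇒ x* = 6
y-coordinate, sorted with cumulative weight:
  y=5 (Zone VI, w=12) cum 12
  y=6 (Zone IV, w=90) cum 102
  y=7 (Zone VII, w=50) cum 152
  y=11 (Zone V, w=10) cum 162
  y=12 (Zone III, w=20) cum 182  ← median
  y=15 (Zone I, w=100) cum 282
  y=20 (Zone II, w=70) cum 352
⇒ y* = 12

(6, 12)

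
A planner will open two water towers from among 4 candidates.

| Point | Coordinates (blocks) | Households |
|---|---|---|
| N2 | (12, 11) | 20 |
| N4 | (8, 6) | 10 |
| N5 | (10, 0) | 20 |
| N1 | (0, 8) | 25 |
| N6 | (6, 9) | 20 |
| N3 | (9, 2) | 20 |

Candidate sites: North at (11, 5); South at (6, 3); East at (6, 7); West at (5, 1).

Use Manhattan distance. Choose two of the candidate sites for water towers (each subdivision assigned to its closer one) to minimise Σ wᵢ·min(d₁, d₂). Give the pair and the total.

Evaluate every pair (each demand assigned to the nearer of the two):
  {North, East}: total = 605
  {South, East}: total = 665
  {East, West}: total = 665
  {North, South}: total = 775
  {North, West}: total = 880
  {South, West}: total = 925
Best pair: {North, East} with total 605.

{North, East}, total 605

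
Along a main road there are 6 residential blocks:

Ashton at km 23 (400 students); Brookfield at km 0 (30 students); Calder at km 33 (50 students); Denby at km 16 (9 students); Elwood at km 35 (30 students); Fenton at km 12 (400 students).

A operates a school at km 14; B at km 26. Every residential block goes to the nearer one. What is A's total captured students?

The indifferent point is the midpoint (14+26)/2 = 20; residential blocks left of it (closer to A at 14) go to A, those right go to B.
  Brookfield at 0 (w=30) → A
  Fenton at 12 (w=400) → A
  Denby at 16 (w=9) → A
  Ashton at 23 (w=400) → B
  Calder at 33 (w=50) → B
  Elwood at 35 (w=30) → B
A captures 439; B captures 480.

439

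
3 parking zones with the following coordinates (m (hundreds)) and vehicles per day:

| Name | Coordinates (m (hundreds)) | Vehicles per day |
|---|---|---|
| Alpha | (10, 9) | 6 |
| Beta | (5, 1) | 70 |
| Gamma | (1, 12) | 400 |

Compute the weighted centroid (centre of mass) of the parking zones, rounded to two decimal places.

(1.70, 10.34)

The minimiser of Σwᵢ‖p−pᵢ‖² is the weighted centroid p* = (Σwᵢpᵢ)/(Σwᵢ).
Σwᵢ = 476.
Σwᵢxᵢ = 6·10 + 70·5 + 400·1 = 810.
Σwᵢyᵢ = 6·9 + 70·1 + 400·12 = 4924.
x* = 810/476 = 1.70, y* = 4924/476 = 10.34.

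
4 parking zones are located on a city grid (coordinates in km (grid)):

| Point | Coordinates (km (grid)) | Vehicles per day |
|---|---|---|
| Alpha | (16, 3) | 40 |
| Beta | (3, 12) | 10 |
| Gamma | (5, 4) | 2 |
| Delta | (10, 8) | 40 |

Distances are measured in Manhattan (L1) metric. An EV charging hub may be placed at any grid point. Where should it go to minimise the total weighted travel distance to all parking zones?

(10, 8)

Manhattan distance separates: Σwᵢ(|x−xᵢ|+|y−yᵢ|) = Σwᵢ|x−xᵢ| + Σwᵢ|y−yᵢ|, so x and y are optimised independently as 1-D weighted medians.
Total weight W = 92; half = 46.
x-coordinate, sorted with cumulative weight:
  x=3 (Beta, w=10) cum 10
  x=5 (Gamma, w=2) cum 12
  x=10 (Delta, w=40) cum 52  ← median
  x=16 (Alpha, w=40) cum 92
⇒ x* = 10
y-coordinate, sorted with cumulative weight:
  y=3 (Alpha, w=40) cum 40
  y=4 (Gamma, w=2) cum 42
  y=8 (Delta, w=40) cum 82  ← median
  y=12 (Beta, w=10) cum 92
⇒ y* = 8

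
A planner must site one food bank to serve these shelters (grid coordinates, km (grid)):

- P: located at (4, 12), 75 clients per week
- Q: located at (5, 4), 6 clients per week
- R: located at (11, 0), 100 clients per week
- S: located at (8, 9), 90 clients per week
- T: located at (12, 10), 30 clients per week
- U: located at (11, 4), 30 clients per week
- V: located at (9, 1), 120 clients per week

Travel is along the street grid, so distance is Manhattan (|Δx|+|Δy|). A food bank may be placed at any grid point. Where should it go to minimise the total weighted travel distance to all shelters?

(9, 4)

Manhattan distance separates: Σwᵢ(|x−xᵢ|+|y−yᵢ|) = Σwᵢ|x−xᵢ| + Σwᵢ|y−yᵢ|, so x and y are optimised independently as 1-D weighted medians.
Total weight W = 451; half = 225.5.
x-coordinate, sorted with cumulative weight:
  x=4 (P, w=75) cum 75
  x=5 (Q, w=6) cum 81
  x=8 (S, w=90) cum 171
  x=9 (V, w=120) cum 291  ← median
  x=11 (R, w=100) cum 391
  x=11 (U, w=30) cum 421
  x=12 (T, w=30) cum 451
⇒ x* = 9
y-coordinate, sorted with cumulative weight:
  y=0 (R, w=100) cum 100
  y=1 (V, w=120) cum 220
  y=4 (Q, w=6) cum 226  ← median
  y=4 (U, w=30) cum 256
  y=9 (S, w=90) cum 346
  y=10 (T, w=30) cum 376
  y=12 (P, w=75) cum 451
⇒ y* = 4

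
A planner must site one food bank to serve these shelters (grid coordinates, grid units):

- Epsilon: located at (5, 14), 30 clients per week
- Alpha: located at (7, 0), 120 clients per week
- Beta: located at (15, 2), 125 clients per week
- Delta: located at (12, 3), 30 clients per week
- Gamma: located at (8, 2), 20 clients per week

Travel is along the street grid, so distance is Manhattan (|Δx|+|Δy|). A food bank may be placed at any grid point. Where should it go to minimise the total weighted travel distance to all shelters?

(8, 2)

Manhattan distance separates: Σwᵢ(|x−xᵢ|+|y−yᵢ|) = Σwᵢ|x−xᵢ| + Σwᵢ|y−yᵢ|, so x and y are optimised independently as 1-D weighted medians.
Total weight W = 325; half = 162.5.
x-coordinate, sorted with cumulative weight:
  x=5 (Epsilon, w=30) cum 30
  x=7 (Alpha, w=120) cum 150
  x=8 (Gamma, w=20) cum 170  ← median
  x=12 (Delta, w=30) cum 200
  x=15 (Beta, w=125) cum 325
⇒ x* = 8
y-coordinate, sorted with cumulative weight:
  y=0 (Alpha, w=120) cum 120
  y=2 (Beta, w=125) cum 245  ← median
  y=2 (Gamma, w=20) cum 265
  y=3 (Delta, w=30) cum 295
  y=14 (Epsilon, w=30) cum 325
⇒ y* = 2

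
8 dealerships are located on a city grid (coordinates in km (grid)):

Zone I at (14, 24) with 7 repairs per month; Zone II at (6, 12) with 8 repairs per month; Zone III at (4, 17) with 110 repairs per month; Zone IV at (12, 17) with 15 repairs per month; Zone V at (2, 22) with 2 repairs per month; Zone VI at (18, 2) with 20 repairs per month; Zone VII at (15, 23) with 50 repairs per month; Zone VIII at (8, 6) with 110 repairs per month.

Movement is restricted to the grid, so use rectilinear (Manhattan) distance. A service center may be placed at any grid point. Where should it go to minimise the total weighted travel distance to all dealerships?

(8, 17)

Manhattan distance separates: Σwᵢ(|x−xᵢ|+|y−yᵢ|) = Σwᵢ|x−xᵢ| + Σwᵢ|y−yᵢ|, so x and y are optimised independently as 1-D weighted medians.
Total weight W = 322; half = 161.
x-coordinate, sorted with cumulative weight:
  x=2 (Zone V, w=2) cum 2
  x=4 (Zone III, w=110) cum 112
  x=6 (Zone II, w=8) cum 120
  x=8 (Zone VIII, w=110) cum 230  ← median
  x=12 (Zone IV, w=15) cum 245
  x=14 (Zone I, w=7) cum 252
  x=15 (Zone VII, w=50) cum 302
  x=18 (Zone VI, w=20) cum 322
⇒ x* = 8
y-coordinate, sorted with cumulative weight:
  y=2 (Zone VI, w=20) cum 20
  y=6 (Zone VIII, w=110) cum 130
  y=12 (Zone II, w=8) cum 138
  y=17 (Zone III, w=110) cum 248  ← median
  y=17 (Zone IV, w=15) cum 263
  y=22 (Zone V, w=2) cum 265
  y=23 (Zone VII, w=50) cum 315
  y=24 (Zone I, w=7) cum 322
⇒ y* = 17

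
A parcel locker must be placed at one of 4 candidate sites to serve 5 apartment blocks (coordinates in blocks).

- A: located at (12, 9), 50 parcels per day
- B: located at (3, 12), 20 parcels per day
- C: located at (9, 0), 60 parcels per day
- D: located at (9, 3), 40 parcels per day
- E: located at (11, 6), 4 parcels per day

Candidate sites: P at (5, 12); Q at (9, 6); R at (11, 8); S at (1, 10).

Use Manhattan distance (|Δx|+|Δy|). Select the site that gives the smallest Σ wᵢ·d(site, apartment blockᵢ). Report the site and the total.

Total weighted distance at each candidate:
  P (5, 12): total = 2068
  Q (9, 6): total = 1028
  R (11, 8): total = 1228
  S (1, 10): total = 2416
Minimum is at Q with total 1028 blocks.

Q, total 1028 blocks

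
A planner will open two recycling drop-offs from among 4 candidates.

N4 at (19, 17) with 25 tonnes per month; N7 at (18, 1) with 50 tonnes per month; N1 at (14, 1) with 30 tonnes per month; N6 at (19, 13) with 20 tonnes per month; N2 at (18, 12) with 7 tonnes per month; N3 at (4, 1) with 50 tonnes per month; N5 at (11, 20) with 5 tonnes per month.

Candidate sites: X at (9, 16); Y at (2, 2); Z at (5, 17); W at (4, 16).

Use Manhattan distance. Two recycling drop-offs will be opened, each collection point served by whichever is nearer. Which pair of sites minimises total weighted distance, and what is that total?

Evaluate every pair (each demand assigned to the nearer of the two):
  {X, Y}: total = 2046
  {Y, Z}: total = 2271
  {Y, W}: total = 2331
  {X, W}: total = 3206
  {X, Z}: total = 3306
  {Z, W}: total = 3831
Best pair: {X, Y} with total 2046.

{X, Y}, total 2046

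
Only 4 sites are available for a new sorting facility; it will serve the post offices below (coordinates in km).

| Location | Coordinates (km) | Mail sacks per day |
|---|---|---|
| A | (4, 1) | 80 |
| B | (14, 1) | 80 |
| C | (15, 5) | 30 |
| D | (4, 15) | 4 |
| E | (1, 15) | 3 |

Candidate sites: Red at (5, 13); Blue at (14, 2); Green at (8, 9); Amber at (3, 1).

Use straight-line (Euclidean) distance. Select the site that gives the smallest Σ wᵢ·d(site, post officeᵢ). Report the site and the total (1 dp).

Blue, total 1099.6 km

Total weighted distance at each candidate:
  Red (5, 13): total = 2569.9
  Blue (14, 2): total = 1099.6
  Green (8, 9): total = 1813.9
  Amber (3, 1): total = 1438.0
Minimum is at Blue with total 1099.6 km.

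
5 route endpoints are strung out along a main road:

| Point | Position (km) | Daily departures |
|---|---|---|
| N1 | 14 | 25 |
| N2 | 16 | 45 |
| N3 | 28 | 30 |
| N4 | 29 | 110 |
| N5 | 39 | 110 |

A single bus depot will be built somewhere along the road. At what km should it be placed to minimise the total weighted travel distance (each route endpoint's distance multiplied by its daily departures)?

For a sum of weighted absolute distances on a line, the optimum is the weighted median (not the mean). Total weight W = 320; half-weight = 160.
Sort by position and accumulate weight:
  km 14 (N1, w=25) → cum 25
  km 16 (N2, w=45) → cum 70
  km 28 (N3, w=30) → cum 100
  km 29 (N4, w=110) → cum 210  ≥ 160 → median here
  km 39 (N5, w=110) → cum 320
Optimal location: km 29.

x = 29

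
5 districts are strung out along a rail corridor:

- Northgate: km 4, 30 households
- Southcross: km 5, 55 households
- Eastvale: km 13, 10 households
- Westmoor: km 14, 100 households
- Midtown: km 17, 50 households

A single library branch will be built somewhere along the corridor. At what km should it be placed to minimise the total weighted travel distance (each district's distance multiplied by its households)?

For a sum of weighted absolute distances on a line, the optimum is the weighted median (not the mean). Total weight W = 245; half-weight = 122.5.
Sort by position and accumulate weight:
  km 4 (Northgate, w=30) → cum 30
  km 5 (Southcross, w=55) → cum 85
  km 13 (Eastvale, w=10) → cum 95
  km 14 (Westmoor, w=100) → cum 195  ≥ 122.5 → median here
  km 17 (Midtown, w=50) → cum 245
Optimal location: km 14.

x = 14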